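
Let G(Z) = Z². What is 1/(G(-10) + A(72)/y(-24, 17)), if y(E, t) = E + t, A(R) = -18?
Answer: 7/718 ≈ 0.0097493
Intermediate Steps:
1/(G(-10) + A(72)/y(-24, 17)) = 1/((-10)² - 18/(-24 + 17)) = 1/(100 - 18/(-7)) = 1/(100 - 18*(-⅐)) = 1/(100 + 18/7) = 1/(718/7) = 7/718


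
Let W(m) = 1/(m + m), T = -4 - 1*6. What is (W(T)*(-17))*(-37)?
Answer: -629/20 ≈ -31.450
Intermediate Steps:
T = -10 (T = -4 - 6 = -10)
W(m) = 1/(2*m)
(W(T)*(-17))*(-37) = (((1/2)/(-10))*(-17))*(-37) = (((1/2)*(-1/10))*(-17))*(-37) = -1/20*(-17)*(-37) = (17/20)*(-37) = -629/20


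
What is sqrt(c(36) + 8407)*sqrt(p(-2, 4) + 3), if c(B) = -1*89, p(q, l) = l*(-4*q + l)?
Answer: sqrt(424218) ≈ 651.32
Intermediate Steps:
p(q, l) = l*(l - 4*q)
c(B) = -89
sqrt(c(36) + 8407)*sqrt(p(-2, 4) + 3) = sqrt(-89 + 8407)*sqrt(4*(4 - 4*(-2)) + 3) = sqrt(8318)*sqrt(4*(4 + 8) + 3) = sqrt(8318)*sqrt(4*12 + 3) = sqrt(8318)*sqrt(48 + 3) = sqrt(8318)*sqrt(51) = sqrt(424218)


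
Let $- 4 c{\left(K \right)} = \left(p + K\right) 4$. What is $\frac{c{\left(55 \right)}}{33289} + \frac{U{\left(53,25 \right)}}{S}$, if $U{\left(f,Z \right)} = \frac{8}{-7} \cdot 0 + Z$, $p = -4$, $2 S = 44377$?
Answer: $- \frac{598777}{1477265953} \approx -0.00040533$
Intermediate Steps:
$S = \frac{44377}{2}$ ($S = \frac{1}{2} \cdot 44377 = \frac{44377}{2} \approx 22189.0$)
$c{\left(K \right)} = 4 - K$ ($c{\left(K \right)} = - \frac{\left(-4 + K\right) 4}{4} = - \frac{-16 + 4 K}{4} = 4 - K$)
$U{\left(f,Z \right)} = Z$ ($U{\left(f,Z \right)} = 8 \left(- \frac{1}{7}\right) 0 + Z = \left(- \frac{8}{7}\right) 0 + Z = 0 + Z = Z$)
$\frac{c{\left(55 \right)}}{33289} + \frac{U{\left(53,25 \right)}}{S} = \frac{4 - 55}{33289} + \frac{25}{\frac{44377}{2}} = \left(4 - 55\right) \frac{1}{33289} + 25 \cdot \frac{2}{44377} = \left(-51\right) \frac{1}{33289} + \frac{50}{44377} = - \frac{51}{33289} + \frac{50}{44377} = - \frac{598777}{1477265953}$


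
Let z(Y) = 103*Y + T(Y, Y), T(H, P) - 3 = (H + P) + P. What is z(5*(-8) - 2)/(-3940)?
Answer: 4449/3940 ≈ 1.1292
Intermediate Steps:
T(H, P) = 3 + H + 2*P (T(H, P) = 3 + ((H + P) + P) = 3 + (H + 2*P) = 3 + H + 2*P)
z(Y) = 3 + 106*Y (z(Y) = 103*Y + (3 + Y + 2*Y) = 103*Y + (3 + 3*Y) = 3 + 106*Y)
z(5*(-8) - 2)/(-3940) = (3 + 106*(5*(-8) - 2))/(-3940) = (3 + 106*(-40 - 2))*(-1/3940) = (3 + 106*(-42))*(-1/3940) = (3 - 4452)*(-1/3940) = -4449*(-1/3940) = 4449/3940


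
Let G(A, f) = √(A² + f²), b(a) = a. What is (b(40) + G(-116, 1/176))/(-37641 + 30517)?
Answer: -10/1781 - √416813057/1253824 ≈ -0.021898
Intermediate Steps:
(b(40) + G(-116, 1/176))/(-37641 + 30517) = (40 + √((-116)² + (1/176)²))/(-37641 + 30517) = (40 + √(13456 + (1/176)²))/(-7124) = (40 + √(13456 + 1/30976))*(-1/7124) = (40 + √(416813057/30976))*(-1/7124) = (40 + √416813057/176)*(-1/7124) = -10/1781 - √416813057/1253824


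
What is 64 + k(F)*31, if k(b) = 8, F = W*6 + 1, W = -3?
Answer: 312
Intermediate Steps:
F = -17 (F = -3*6 + 1 = -18 + 1 = -17)
64 + k(F)*31 = 64 + 8*31 = 64 + 248 = 312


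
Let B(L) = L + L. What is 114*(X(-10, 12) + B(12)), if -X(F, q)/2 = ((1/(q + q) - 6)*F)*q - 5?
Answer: -159144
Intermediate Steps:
B(L) = 2*L
X(F, q) = 10 - 2*F*q*(-6 + 1/(2*q)) (X(F, q) = -2*(((1/(q + q) - 6)*F)*q - 5) = -2*(((1/(2*q) - 6)*F)*q - 5) = -2*(((-6 + 1/(2*q))*F)*q - 5) = -2*((F*(-6 + 1/(2*q)))*q - 5) = -2*(F*q*(-6 + 1/(2*q)) - 5) = -2*(-5 + F*q*(-6 + 1/(2*q))) = 10 - 2*F*q*(-6 + 1/(2*q)))
114*(X(-10, 12) + B(12)) = 114*((10 - 1*(-10) + 12*(-10)*12) + 2*12) = 114*((10 + 10 - 1440) + 24) = 114*(-1420 + 24) = 114*(-1396) = -159144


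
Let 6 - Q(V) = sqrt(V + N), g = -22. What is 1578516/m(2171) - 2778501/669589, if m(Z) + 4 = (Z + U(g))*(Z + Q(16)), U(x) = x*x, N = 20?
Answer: -14958325592577/3859511665589 ≈ -3.8757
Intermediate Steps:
Q(V) = 6 - sqrt(20 + V) (Q(V) = 6 - sqrt(V + 20) = 6 - sqrt(20 + V))
U(x) = x**2
m(Z) = -4 + Z*(484 + Z) (m(Z) = -4 + (Z + (-22)**2)*(Z + (6 - sqrt(20 + 16))) = -4 + (Z + 484)*(Z + (6 - sqrt(36))) = -4 + (484 + Z)*(Z + (6 - 1*6)) = -4 + (484 + Z)*(Z + (6 - 6)) = -4 + (484 + Z)*(Z + 0) = -4 + (484 + Z)*Z = -4 + Z*(484 + Z))
1578516/m(2171) - 2778501/669589 = 1578516/(-4 + 2171**2 + 484*2171) - 2778501/669589 = 1578516/(-4 + 4713241 + 1050764) - 2778501*1/669589 = 1578516/5764001 - 2778501/669589 = -14958325592577/3859511665589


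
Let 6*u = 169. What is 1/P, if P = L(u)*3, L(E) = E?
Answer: 2/169 ≈ 0.011834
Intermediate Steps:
u = 169/6 (u = (⅙)*169 = 169/6 ≈ 28.167)
P = 169/2 (P = (169/6)*3 = 169/2 ≈ 84.500)
1/P = 1/(169/2) = 2/169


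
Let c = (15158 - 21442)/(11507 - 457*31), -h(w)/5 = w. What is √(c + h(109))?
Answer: I*√239967910/665 ≈ 23.295*I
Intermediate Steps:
h(w) = -5*w
c = 1571/665 (c = -6284/(11507 - 14167) = -6284/(-2660) = -6284*(-1/2660) = 1571/665 ≈ 2.3624)
√(c + h(109)) = √(1571/665 - 5*109) = √(1571/665 - 545) = √(-360854/665) = I*√239967910/665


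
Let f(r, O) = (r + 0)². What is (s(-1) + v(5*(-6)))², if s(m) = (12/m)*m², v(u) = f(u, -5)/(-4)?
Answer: 56169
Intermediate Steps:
f(r, O) = r²
v(u) = -u²/4 (v(u) = u²/(-4) = u²*(-¼) = -u²/4)
s(m) = 12*m
(s(-1) + v(5*(-6)))² = (12*(-1) - (5*(-6))²/4)² = (-12 - ¼*(-30)²)² = (-12 - ¼*900)² = (-12 - 225)² = (-237)² = 56169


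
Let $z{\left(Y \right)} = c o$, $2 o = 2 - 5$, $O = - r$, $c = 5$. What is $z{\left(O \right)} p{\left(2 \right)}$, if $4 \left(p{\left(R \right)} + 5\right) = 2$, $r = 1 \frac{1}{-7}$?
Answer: $\frac{135}{4} \approx 33.75$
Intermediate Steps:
$r = - \frac{1}{7}$ ($r = 1 \left(- \frac{1}{7}\right) = - \frac{1}{7} \approx -0.14286$)
$p{\left(R \right)} = - \frac{9}{2}$ ($p{\left(R \right)} = -5 + \frac{1}{4} \cdot 2 = -5 + \frac{1}{2} = - \frac{9}{2}$)
$O = \frac{1}{7}$ ($O = \left(-1\right) \left(- \frac{1}{7}\right) = \frac{1}{7} \approx 0.14286$)
$o = - \frac{3}{2}$ ($o = \frac{2 - 5}{2} = \frac{1}{2} \left(-3\right) = - \frac{3}{2} \approx -1.5$)
$z{\left(Y \right)} = - \frac{15}{2}$ ($z{\left(Y \right)} = 5 \left(- \frac{3}{2}\right) = - \frac{15}{2}$)
$z{\left(O \right)} p{\left(2 \right)} = \left(- \frac{15}{2}\right) \left(- \frac{9}{2}\right) = \frac{135}{4}$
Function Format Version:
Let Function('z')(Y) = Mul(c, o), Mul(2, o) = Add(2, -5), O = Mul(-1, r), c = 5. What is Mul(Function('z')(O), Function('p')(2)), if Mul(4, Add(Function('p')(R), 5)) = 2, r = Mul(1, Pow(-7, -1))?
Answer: Rational(135, 4) ≈ 33.750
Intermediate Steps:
r = Rational(-1, 7) (r = Mul(1, Rational(-1, 7)) = Rational(-1, 7) ≈ -0.14286)
Function('p')(R) = Rational(-9, 2) (Function('p')(R) = Add(-5, Mul(Rational(1, 4), 2)) = Add(-5, Rational(1, 2)) = Rational(-9, 2))
O = Rational(1, 7) (O = Mul(-1, Rational(-1, 7)) = Rational(1, 7) ≈ 0.14286)
o = Rational(-3, 2) (o = Mul(Rational(1, 2), Add(2, -5)) = Mul(Rational(1, 2), -3) = Rational(-3, 2) ≈ -1.5000)
Function('z')(Y) = Rational(-15, 2) (Function('z')(Y) = Mul(5, Rational(-3, 2)) = Rational(-15, 2))
Mul(Function('z')(O), Function('p')(2)) = Mul(Rational(-15, 2), Rational(-9, 2)) = Rational(135, 4)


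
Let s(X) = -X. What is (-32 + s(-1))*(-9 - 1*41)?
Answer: 1550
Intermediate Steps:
(-32 + s(-1))*(-9 - 1*41) = (-32 - 1*(-1))*(-9 - 1*41) = (-32 + 1)*(-9 - 41) = -31*(-50) = 1550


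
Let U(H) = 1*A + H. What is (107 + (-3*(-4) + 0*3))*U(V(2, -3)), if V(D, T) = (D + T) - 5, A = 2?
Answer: -476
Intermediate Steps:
V(D, T) = -5 + D + T
U(H) = 2 + H (U(H) = 1*2 + H = 2 + H)
(107 + (-3*(-4) + 0*3))*U(V(2, -3)) = (107 + (-3*(-4) + 0*3))*(2 + (-5 + 2 - 3)) = (107 + (12 + 0))*(2 - 6) = (107 + 12)*(-4) = 119*(-4) = -476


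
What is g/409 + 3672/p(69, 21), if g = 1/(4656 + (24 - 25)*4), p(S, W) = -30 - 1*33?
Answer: -776288537/13318676 ≈ -58.286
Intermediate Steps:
p(S, W) = -63 (p(S, W) = -30 - 33 = -63)
g = 1/4652 (g = 1/(4656 - 1*4) = 1/(4656 - 4) = 1/4652 ≈ 0.00021496)
g/409 + 3672/p(69, 21) = (1/4652)/409 + 3672/(-63) = (1/4652)*(1/409) + 3672*(-1/63) = 1/1902668 - 408/7 = -776288537/13318676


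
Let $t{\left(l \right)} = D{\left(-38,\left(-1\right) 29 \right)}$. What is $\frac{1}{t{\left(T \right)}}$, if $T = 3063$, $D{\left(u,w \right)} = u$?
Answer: $- \frac{1}{38} \approx -0.026316$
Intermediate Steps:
$t{\left(l \right)} = -38$
$\frac{1}{t{\left(T \right)}} = \frac{1}{-38} = - \frac{1}{38}$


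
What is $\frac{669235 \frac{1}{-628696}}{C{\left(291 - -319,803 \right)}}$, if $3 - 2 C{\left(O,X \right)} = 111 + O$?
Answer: $\frac{669235}{225701864} \approx 0.0029651$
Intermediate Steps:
$C{\left(O,X \right)} = -54 - \frac{O}{2}$ ($C{\left(O,X \right)} = \frac{3}{2} - \frac{111 + O}{2} = \frac{3}{2} - \left(\frac{111}{2} + \frac{O}{2}\right) = -54 - \frac{O}{2}$)
$\frac{669235 \frac{1}{-628696}}{C{\left(291 - -319,803 \right)}} = \frac{669235 \frac{1}{-628696}}{-54 - \frac{291 - -319}{2}} = \frac{669235 \left(- \frac{1}{628696}\right)}{-54 - \frac{291 + 319}{2}} = - \frac{669235}{628696 \left(-54 - 305\right)} = - \frac{669235}{628696 \left(-359\right)} = \left(- \frac{669235}{628696}\right) \left(- \frac{1}{359}\right) = \frac{669235}{225701864}$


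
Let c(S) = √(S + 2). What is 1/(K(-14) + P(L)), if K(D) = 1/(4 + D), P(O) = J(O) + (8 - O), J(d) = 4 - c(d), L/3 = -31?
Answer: 10490/1109501 + 100*I*√91/1109501 ≈ 0.0094547 + 0.00085979*I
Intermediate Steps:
L = -93 (L = 3*(-31) = -93)
c(S) = √(2 + S)
J(d) = 4 - √(2 + d)
P(O) = 12 - O - √(2 + O) (P(O) = (4 - √(2 + O)) + (8 - O) = 12 - O - √(2 + O))
1/(K(-14) + P(L)) = 1/(1/(4 - 14) + (12 - 1*(-93) - √(2 - 93))) = 1/(1/(-10) + (12 + 93 - √(-91))) = 1/(-⅒ + (12 + 93 - I*√91)) = 1/(-⅒ + (105 - I*√91)) = 1/(1049/10 - I*√91)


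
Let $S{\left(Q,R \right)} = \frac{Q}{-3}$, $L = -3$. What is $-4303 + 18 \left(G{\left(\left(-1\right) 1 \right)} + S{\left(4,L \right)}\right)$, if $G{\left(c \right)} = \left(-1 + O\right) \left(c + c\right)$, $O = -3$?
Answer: $-4183$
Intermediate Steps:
$S{\left(Q,R \right)} = - \frac{Q}{3}$ ($S{\left(Q,R \right)} = Q \left(- \frac{1}{3}\right) = - \frac{Q}{3}$)
$G{\left(c \right)} = - 8 c$ ($G{\left(c \right)} = \left(-1 - 3\right) \left(c + c\right) = - 4 \cdot 2 c = - 8 c$)
$-4303 + 18 \left(G{\left(\left(-1\right) 1 \right)} + S{\left(4,L \right)}\right) = -4303 + 18 \left(- 8 \left(\left(-1\right) 1\right) - \frac{4}{3}\right) = -4303 + 18 \left(\left(-8\right) \left(-1\right) - \frac{4}{3}\right) = -4303 + 18 \left(8 - \frac{4}{3}\right) = -4303 + 18 \cdot \frac{20}{3} = -4303 + 120 = -4183$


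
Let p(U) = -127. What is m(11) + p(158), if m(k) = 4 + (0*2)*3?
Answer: -123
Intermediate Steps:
m(k) = 4 (m(k) = 4 + 0*3 = 4 + 0 = 4)
m(11) + p(158) = 4 - 127 = -123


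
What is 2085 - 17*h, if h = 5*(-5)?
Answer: 2510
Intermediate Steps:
h = -25
2085 - 17*h = 2085 - 17*(-25) = 2085 + 425 = 2510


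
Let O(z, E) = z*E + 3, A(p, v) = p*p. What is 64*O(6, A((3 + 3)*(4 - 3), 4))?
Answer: 14016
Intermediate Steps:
A(p, v) = p²
O(z, E) = 3 + E*z (O(z, E) = E*z + 3 = 3 + E*z)
64*O(6, A((3 + 3)*(4 - 3), 4)) = 64*(3 + ((3 + 3)*(4 - 3))²*6) = 64*(3 + (6*1)²*6) = 64*(3 + 6²*6) = 64*(3 + 36*6) = 64*(3 + 216) = 64*219 = 14016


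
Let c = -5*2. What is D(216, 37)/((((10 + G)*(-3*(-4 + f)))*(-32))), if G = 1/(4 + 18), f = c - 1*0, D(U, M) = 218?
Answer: -1199/74256 ≈ -0.016147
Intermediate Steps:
c = -10
f = -10 (f = -10 - 1*0 = -10 + 0 = -10)
G = 1/22 ≈ 0.045455
D(216, 37)/((((10 + G)*(-3*(-4 + f)))*(-32))) = 218/((((10 + 1/22)*(-3*(-4 - 10)))*(-32))) = 218/(((221*(-3*(-14))/22)*(-32))) = 218/((((221/22)*42)*(-32))) = 218/(((4641/11)*(-32))) = 218/(-148512/11) = 218*(-11/148512) = -1199/74256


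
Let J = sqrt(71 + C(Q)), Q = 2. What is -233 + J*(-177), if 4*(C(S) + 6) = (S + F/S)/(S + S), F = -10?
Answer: -233 - 177*sqrt(1037)/4 ≈ -1658.0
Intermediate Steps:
C(S) = -6 + (S - 10/S)/(8*S) (C(S) = -6 + ((S - 10/S)/(S + S))/4 = -6 + ((S - 10/S)/((2*S)))/4 = -6 + ((S - 10/S)*(1/(2*S)))/4 = -6 + ((S - 10/S)/(2*S))/4 = -6 + (S - 10/S)/(8*S))
J = sqrt(1037)/4 (J = sqrt(71 + (-47/8 - 5/4/2**2)) = sqrt(71 + (-47/8 - 5/4*1/4)) = sqrt(71 + (-47/8 - 5/16)) = sqrt(71 - 99/16) = sqrt(1037/16) = sqrt(1037)/4 ≈ 8.0506)
-233 + J*(-177) = -233 + (sqrt(1037)/4)*(-177) = -233 - 177*sqrt(1037)/4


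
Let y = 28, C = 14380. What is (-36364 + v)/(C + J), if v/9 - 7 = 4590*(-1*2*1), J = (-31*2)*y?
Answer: -118921/12644 ≈ -9.4053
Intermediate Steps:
J = -1736 (J = -31*2*28 = -62*28 = -1736)
v = -82557 (v = 63 + 9*(4590*(-1*2*1)) = 63 + 9*(4590*(-2*1)) = 63 + 9*(4590*(-2)) = 63 + 9*(-9180) = 63 - 82620 = -82557)
(-36364 + v)/(C + J) = (-36364 - 82557)/(14380 - 1736) = -118921/12644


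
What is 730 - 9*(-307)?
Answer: 3493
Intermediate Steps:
730 - 9*(-307) = 730 - 1*(-2763) = 730 + 2763 = 3493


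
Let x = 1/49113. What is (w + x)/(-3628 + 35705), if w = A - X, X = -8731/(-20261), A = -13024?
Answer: -12960331078174/31919132819961 ≈ -0.40604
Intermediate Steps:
x = 1/49113 ≈ 2.0361e-5
X = 8731/20261 (X = -8731*(-1/20261) = 8731/20261 ≈ 0.43093)
w = -263887995/20261 (w = -13024 - 1*8731/20261 = -13024 - 8731/20261 = -263887995/20261 ≈ -13024.)
(w + x)/(-3628 + 35705) = (-263887995/20261 + 1/49113)/(-3628 + 35705) = -12960331078174/995078493/32077 = -12960331078174/995078493*1/32077 = -12960331078174/31919132819961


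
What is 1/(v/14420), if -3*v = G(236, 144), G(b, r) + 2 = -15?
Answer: 43260/17 ≈ 2544.7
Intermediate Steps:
G(b, r) = -17 (G(b, r) = -2 - 15 = -17)
v = 17/3 (v = -⅓*(-17) = 17/3 ≈ 5.6667)
1/(v/14420) = 1/((17/3)/14420) = 1/((17/3)*(1/14420)) = 1/(17/43260) = 43260/17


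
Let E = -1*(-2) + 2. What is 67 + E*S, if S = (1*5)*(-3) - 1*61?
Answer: -237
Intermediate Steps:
E = 4 (E = 2 + 2 = 4)
S = -76 (S = 5*(-3) - 61 = -15 - 61 = -76)
67 + E*S = 67 + 4*(-76) = 67 - 304 = -237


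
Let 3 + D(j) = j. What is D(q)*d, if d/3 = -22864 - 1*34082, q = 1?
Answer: 341676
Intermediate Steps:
D(j) = -3 + j
d = -170838 (d = 3*(-22864 - 1*34082) = 3*(-22864 - 34082) = 3*(-56946) = -170838)
D(q)*d = (-3 + 1)*(-170838) = -2*(-170838) = 341676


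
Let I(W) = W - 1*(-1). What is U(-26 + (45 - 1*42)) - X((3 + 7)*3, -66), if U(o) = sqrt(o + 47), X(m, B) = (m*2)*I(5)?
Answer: -360 + 2*sqrt(6) ≈ -355.10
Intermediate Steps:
I(W) = 1 + W (I(W) = W + 1 = 1 + W)
X(m, B) = 12*m (X(m, B) = (m*2)*(1 + 5) = (2*m)*6 = 12*m)
U(o) = sqrt(47 + o)
U(-26 + (45 - 1*42)) - X((3 + 7)*3, -66) = sqrt(47 + (-26 + (45 - 1*42))) - 12*(3 + 7)*3 = sqrt(47 + (-26 + (45 - 42))) - 12*10*3 = sqrt(47 + (-26 + 3)) - 12*30 = sqrt(47 - 23) - 1*360 = sqrt(24) - 360 = 2*sqrt(6) - 360 = -360 + 2*sqrt(6)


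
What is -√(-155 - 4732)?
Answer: -3*I*√543 ≈ -69.907*I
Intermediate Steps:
-√(-155 - 4732) = -√(-4887) = -3*I*√543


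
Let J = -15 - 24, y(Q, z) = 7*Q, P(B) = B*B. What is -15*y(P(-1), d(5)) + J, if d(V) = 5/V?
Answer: -144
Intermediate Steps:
P(B) = B²
J = -39
-15*y(P(-1), d(5)) + J = -105*(-1)² - 39 = -105 - 39 = -144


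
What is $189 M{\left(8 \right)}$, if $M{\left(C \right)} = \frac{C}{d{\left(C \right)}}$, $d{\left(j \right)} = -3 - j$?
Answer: $- \frac{1512}{11} \approx -137.45$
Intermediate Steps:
$M{\left(C \right)} = \frac{C}{-3 - C}$
$189 M{\left(8 \right)} = 189 \left(\left(-1\right) 8 \frac{1}{3 + 8}\right) = 189 \left(\left(-1\right) 8 \cdot \frac{1}{11}\right) = 189 \left(- \frac{8}{11}\right) = - \frac{1512}{11}$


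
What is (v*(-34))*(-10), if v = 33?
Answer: 11220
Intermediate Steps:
(v*(-34))*(-10) = (33*(-34))*(-10) = -1122*(-10) = 11220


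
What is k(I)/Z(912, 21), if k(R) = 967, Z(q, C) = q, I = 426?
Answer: 967/912 ≈ 1.0603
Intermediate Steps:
k(I)/Z(912, 21) = 967/912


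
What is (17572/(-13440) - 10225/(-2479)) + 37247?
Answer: 310270117433/8329440 ≈ 37250.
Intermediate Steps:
(17572/(-13440) - 10225/(-2479)) + 37247 = (17572*(-1/13440) - 10225*(-1/2479)) + 37247 = (-4393/3360 + 10225/2479) + 37247 = 23465753/8329440 + 37247 = 310270117433/8329440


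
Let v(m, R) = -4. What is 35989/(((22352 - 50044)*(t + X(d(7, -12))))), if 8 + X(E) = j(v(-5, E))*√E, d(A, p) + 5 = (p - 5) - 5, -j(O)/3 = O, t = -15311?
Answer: 551315491/6498638072108 + 323901*I*√3/1624659518027 ≈ 8.4836e-5 + 3.4531e-7*I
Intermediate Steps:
j(O) = -3*O
d(A, p) = -15 + p (d(A, p) = -5 + ((p - 5) - 5) = -5 + ((-5 + p) - 5) = -5 + (-10 + p) = -15 + p)
X(E) = -8 + 12*√E (X(E) = -8 + (-3*(-4))*√E = -8 + 12*√E)
35989/(((22352 - 50044)*(t + X(d(7, -12))))) = 35989/(((22352 - 50044)*(-15311 + (-8 + 12*√(-15 - 12))))) = 35989/((-27692*(-15311 + (-8 + 12*√(-27))))) = 35989/((-27692*(-15311 + (-8 + 12*(3*I*√3))))) = 35989/((-27692*(-15311 + (-8 + 36*I*√3)))) = 35989/((-27692*(-15319 + 36*I*√3))) = 35989/(424213748 - 996912*I*√3)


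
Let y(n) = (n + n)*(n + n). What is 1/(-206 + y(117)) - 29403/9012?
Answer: -267320773/81934100 ≈ -3.2626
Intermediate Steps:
y(n) = 4*n**2 (y(n) = (2*n)*(2*n) = 4*n**2)
1/(-206 + y(117)) - 29403/9012 = 1/(-206 + 4*117**2) - 29403/9012 = 1/(-206 + 4*13689) - 29403*1/9012 = 1/(-206 + 54756) - 9801/3004 = 1/54550 - 9801/3004 = -267320773/81934100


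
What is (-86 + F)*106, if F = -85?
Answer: -18126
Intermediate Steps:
(-86 + F)*106 = (-86 - 85)*106 = -171*106 = -18126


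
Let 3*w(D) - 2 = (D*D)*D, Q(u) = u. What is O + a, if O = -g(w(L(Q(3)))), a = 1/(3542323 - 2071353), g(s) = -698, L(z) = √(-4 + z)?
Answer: 1026737061/1470970 ≈ 698.00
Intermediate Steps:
w(D) = ⅔ + D³/3 (w(D) = ⅔ + ((D*D)*D)/3 = ⅔ + (D²*D)/3 = ⅔ + D³/3)
a = 1/1470970 ≈ 6.7982e-7
O = 698 (O = -1*(-698) = 698)
O + a = 698 + 1/1470970 = 1026737061/1470970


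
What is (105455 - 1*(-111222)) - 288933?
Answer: -72256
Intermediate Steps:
(105455 - 1*(-111222)) - 288933 = (105455 + 111222) - 288933 = 216677 - 288933 = -72256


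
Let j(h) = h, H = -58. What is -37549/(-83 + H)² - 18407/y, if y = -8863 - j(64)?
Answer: 389236/2246553 ≈ 0.17326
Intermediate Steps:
y = -8927 (y = -8863 - 1*64 = -8863 - 64 = -8927)
-37549/(-83 + H)² - 18407/y = -37549/(-83 - 58)² - 18407/(-8927) = -37549/((-141)²) - 18407*(-1/8927) = -37549/19881 + 233/113 = 389236/2246553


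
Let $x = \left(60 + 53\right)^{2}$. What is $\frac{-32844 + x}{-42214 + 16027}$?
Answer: $\frac{20075}{26187} \approx 0.7666$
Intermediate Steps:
$x = 12769$ ($x = 113^{2} = 12769$)
$\frac{-32844 + x}{-42214 + 16027} = \frac{-32844 + 12769}{-42214 + 16027} = - \frac{20075}{-26187} = \left(-20075\right) \left(- \frac{1}{26187}\right) = \frac{20075}{26187}$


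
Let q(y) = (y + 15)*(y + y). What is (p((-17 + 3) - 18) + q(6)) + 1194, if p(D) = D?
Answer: 1414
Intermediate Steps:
q(y) = 2*y*(15 + y) (q(y) = (15 + y)*(2*y) = 2*y*(15 + y))
(p((-17 + 3) - 18) + q(6)) + 1194 = (((-17 + 3) - 18) + 2*6*(15 + 6)) + 1194 = ((-14 - 18) + 2*6*21) + 1194 = (-32 + 252) + 1194 = 220 + 1194 = 1414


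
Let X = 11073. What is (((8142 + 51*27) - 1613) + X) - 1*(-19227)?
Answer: 38206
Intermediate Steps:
(((8142 + 51*27) - 1613) + X) - 1*(-19227) = (((8142 + 51*27) - 1613) + 11073) - 1*(-19227) = (((8142 + 1377) - 1613) + 11073) + 19227 = ((9519 - 1613) + 11073) + 19227 = (7906 + 11073) + 19227 = 18979 + 19227 = 38206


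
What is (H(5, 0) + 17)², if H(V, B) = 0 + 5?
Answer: 484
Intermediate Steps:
H(V, B) = 5
(H(5, 0) + 17)² = (5 + 17)² = 22² = 484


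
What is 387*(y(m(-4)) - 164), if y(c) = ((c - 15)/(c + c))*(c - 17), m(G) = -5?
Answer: -80496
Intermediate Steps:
y(c) = (-17 + c)*(-15 + c)/(2*c) (y(c) = ((-15 + c)/((2*c)))*(-17 + c) = ((-15 + c)*(1/(2*c)))*(-17 + c) = ((-15 + c)/(2*c))*(-17 + c) = (-17 + c)*(-15 + c)/(2*c))
387*(y(m(-4)) - 164) = 387*((1/2)*(255 - 5*(-32 - 5))/(-5) - 164) = 387*((1/2)*(-1/5)*(255 - 5*(-37)) - 164) = 387*((1/2)*(-1/5)*(255 + 185) - 164) = 387*((1/2)*(-1/5)*440 - 164) = 387*(-44 - 164) = 387*(-208) = -80496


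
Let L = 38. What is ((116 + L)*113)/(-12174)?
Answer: -8701/6087 ≈ -1.4294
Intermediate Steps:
((116 + L)*113)/(-12174) = ((116 + 38)*113)/(-12174) = (154*113)*(-1/12174) = 17402*(-1/12174) = -8701/6087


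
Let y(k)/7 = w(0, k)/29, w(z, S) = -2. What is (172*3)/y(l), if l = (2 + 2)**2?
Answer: -7482/7 ≈ -1068.9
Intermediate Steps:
l = 16 (l = 4**2 = 16)
y(k) = -14/29 (y(k) = 7*(-2/29) = -14/29)
(172*3)/y(l) = (172*3)/(-14/29) = 516*(-29/14) = -7482/7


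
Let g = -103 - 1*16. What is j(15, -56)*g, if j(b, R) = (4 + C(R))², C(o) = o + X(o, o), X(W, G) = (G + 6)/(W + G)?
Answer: -141691073/448 ≈ -3.1627e+5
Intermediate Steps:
X(W, G) = (6 + G)/(G + W)
C(o) = o + (6 + o)/(2*o) (C(o) = o + (6 + o)/(o + o) = o + (6 + o)/((2*o)) = o + (1/(2*o))*(6 + o) = o + (6 + o)/(2*o))
j(b, R) = (9/2 + R + 3/R)² (j(b, R) = (4 + (½ + R + 3/R))² = (9/2 + R + 3/R)²)
g = -119 (g = -103 - 16 = -119)
j(15, -56)*g = ((¼)*(6 + 2*(-56)² + 9*(-56))²/(-56)²)*(-119) = ((¼)*(1/3136)*(6 + 2*3136 - 504)²)*(-119) = ((¼)*(1/3136)*(6 + 6272 - 504)²)*(-119) = ((¼)*(1/3136)*5774²)*(-119) = ((¼)*(1/3136)*33339076)*(-119) = (8334769/3136)*(-119) = -141691073/448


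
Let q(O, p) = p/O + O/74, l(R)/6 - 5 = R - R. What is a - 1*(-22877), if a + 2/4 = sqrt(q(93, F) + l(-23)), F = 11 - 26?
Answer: 45753/2 + sqrt(163637902)/2294 ≈ 22882.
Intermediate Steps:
l(R) = 30 (l(R) = 30 + 6*(R - R) = 30 + 6*0 = 30 + 0 = 30)
F = -15
q(O, p) = O/74 + p/O (q(O, p) = p/O + O*(1/74) = p/O + O/74 = O/74 + p/O)
a = -1/2 + sqrt(163637902)/2294 (a = -1/2 + sqrt(((1/74)*93 - 15/93) + 30) = -1/2 + sqrt((93/74 - 15*1/93) + 30) = -1/2 + sqrt((93/74 - 5/31) + 30) = -1/2 + sqrt(2513/2294 + 30) = -1/2 + sqrt(71333/2294) = -1/2 + sqrt(163637902)/2294 ≈ 5.0763)
a - 1*(-22877) = (-1/2 + sqrt(163637902)/2294) - 1*(-22877) = (-1/2 + sqrt(163637902)/2294) + 22877 = 45753/2 + sqrt(163637902)/2294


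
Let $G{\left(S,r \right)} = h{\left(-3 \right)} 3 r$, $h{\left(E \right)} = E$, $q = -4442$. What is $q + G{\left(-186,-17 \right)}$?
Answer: $-4289$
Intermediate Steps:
$G{\left(S,r \right)} = - 9 r$ ($G{\left(S,r \right)} = \left(-3\right) 3 r = - 9 r$)
$q + G{\left(-186,-17 \right)} = -4442 - -153 = -4442 + 153 = -4289$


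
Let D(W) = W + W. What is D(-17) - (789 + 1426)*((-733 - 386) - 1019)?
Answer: 4735636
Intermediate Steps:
D(W) = 2*W
D(-17) - (789 + 1426)*((-733 - 386) - 1019) = 2*(-17) - (789 + 1426)*((-733 - 386) - 1019) = -34 - 2215*(-1119 - 1019) = -34 - 2215*(-2138) = -34 - 1*(-4735670) = -34 + 4735670 = 4735636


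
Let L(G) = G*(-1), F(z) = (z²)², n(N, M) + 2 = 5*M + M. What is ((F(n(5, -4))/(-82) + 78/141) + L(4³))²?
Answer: 117965621995204/3713329 ≈ 3.1768e+7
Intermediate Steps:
n(N, M) = -2 + 6*M (n(N, M) = -2 + (5*M + M) = -2 + 6*M)
F(z) = z⁴
L(G) = -G
((F(n(5, -4))/(-82) + 78/141) + L(4³))² = (((-2 + 6*(-4))⁴/(-82) + 78/141) - 1*4³)² = (((-2 - 24)⁴*(-1/82) + 78*(1/141)) - 1*64)² = (((-26)⁴*(-1/82) + 26/47) - 64)² = ((456976*(-1/82) + 26/47) - 64)² = ((-228488/41 + 26/47) - 64)² = (-10737870/1927 - 64)² = (-10861198/1927)² = 117965621995204/3713329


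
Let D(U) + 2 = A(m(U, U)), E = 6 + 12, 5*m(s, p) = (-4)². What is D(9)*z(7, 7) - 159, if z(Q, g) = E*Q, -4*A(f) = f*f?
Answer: -18339/25 ≈ -733.56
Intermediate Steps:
m(s, p) = 16/5 (m(s, p) = (⅕)*(-4)² = (⅕)*16 = 16/5)
A(f) = -f²/4 (A(f) = -f*f/4 = -f²/4)
E = 18
D(U) = -114/25 (D(U) = -2 - (16/5)²/4 = -2 - ¼*256/25 = -2 - 64/25 = -114/25)
z(Q, g) = 18*Q
D(9)*z(7, 7) - 159 = -2052*7/25 - 159 = -114/25*126 - 159 = -14364/25 - 159 = -18339/25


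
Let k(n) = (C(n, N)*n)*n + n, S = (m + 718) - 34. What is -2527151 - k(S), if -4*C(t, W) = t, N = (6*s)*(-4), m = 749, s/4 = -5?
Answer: 2932535401/4 ≈ 7.3313e+8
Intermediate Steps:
s = -20 (s = 4*(-5) = -20)
N = 480 (N = (6*(-20))*(-4) = -120*(-4) = 480)
C(t, W) = -t/4
S = 1433 (S = (749 + 718) - 34 = 1467 - 34 = 1433)
k(n) = n - n**3/4 (k(n) = ((-n/4)*n)*n + n = (-n**2/4)*n + n = -n**3/4 + n = n - n**3/4)
-2527151 - k(S) = -2527151 - (1433 - 1/4*1433**3) = -2527151 - (1433 - 1/4*2942649737) = -2527151 - (1433 - 2942649737/4) = -2527151 - 1*(-2942644005/4) = -2527151 + 2942644005/4 = 2932535401/4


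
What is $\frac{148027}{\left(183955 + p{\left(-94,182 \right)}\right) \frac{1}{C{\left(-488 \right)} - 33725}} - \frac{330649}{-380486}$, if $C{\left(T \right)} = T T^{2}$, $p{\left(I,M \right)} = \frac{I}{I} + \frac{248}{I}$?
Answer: $- \frac{153862560646631952203}{1644804451344} \approx -9.3545 \cdot 10^{7}$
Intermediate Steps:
$p{\left(I,M \right)} = 1 + \frac{248}{I}$
$C{\left(T \right)} = T^{3}$
$\frac{148027}{\left(183955 + p{\left(-94,182 \right)}\right) \frac{1}{C{\left(-488 \right)} - 33725}} - \frac{330649}{-380486} = \frac{148027}{\left(183955 + \frac{248 - 94}{-94}\right) \frac{1}{\left(-488\right)^{3} - 33725}} - \frac{330649}{-380486} = \frac{148027}{\left(183955 - \frac{77}{47}\right) \frac{1}{-116214272 - 33725}} - - \frac{330649}{380486} = \frac{148027}{\left(183955 - \frac{77}{47}\right) \frac{1}{-116247997}} + \frac{330649}{380486} = \frac{148027}{\frac{8645808}{47} \left(- \frac{1}{116247997}\right)} + \frac{330649}{380486} = \frac{148027}{- \frac{8645808}{5463655859}} + \frac{330649}{380486} = 148027 \left(- \frac{5463655859}{8645808}\right) + \frac{330649}{380486} = - \frac{808768585840193}{8645808} + \frac{330649}{380486} = - \frac{153862560646631952203}{1644804451344}$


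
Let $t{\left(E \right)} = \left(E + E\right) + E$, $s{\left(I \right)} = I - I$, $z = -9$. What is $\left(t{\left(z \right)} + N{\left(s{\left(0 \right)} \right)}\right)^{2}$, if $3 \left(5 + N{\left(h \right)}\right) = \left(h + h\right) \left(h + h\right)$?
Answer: $1024$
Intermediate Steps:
$s{\left(I \right)} = 0$
$t{\left(E \right)} = 3 E$ ($t{\left(E \right)} = 2 E + E = 3 E$)
$N{\left(h \right)} = -5 + \frac{4 h^{2}}{3}$ ($N{\left(h \right)} = -5 + \frac{\left(h + h\right) \left(h + h\right)}{3} = -5 + \frac{2 h 2 h}{3} = -5 + \frac{4 h^{2}}{3}$)
$\left(t{\left(z \right)} + N{\left(s{\left(0 \right)} \right)}\right)^{2} = \left(3 \left(-9\right) - \left(5 - \frac{4 \cdot 0^{2}}{3}\right)\right)^{2} = \left(-27 + \left(-5 + \frac{4}{3} \cdot 0\right)\right)^{2} = \left(-27 + \left(-5 + 0\right)\right)^{2} = \left(-27 - 5\right)^{2} = \left(-32\right)^{2} = 1024$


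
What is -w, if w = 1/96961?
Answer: -1/96961 ≈ -1.0313e-5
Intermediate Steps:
w = 1/96961 ≈ 1.0313e-5
-w = -1*1/96961 = -1/96961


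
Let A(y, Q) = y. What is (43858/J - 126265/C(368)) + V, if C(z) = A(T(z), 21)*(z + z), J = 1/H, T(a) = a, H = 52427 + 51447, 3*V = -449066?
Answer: 3701589859302485/812544 ≈ 4.5556e+9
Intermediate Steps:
V = -449066/3 (V = (1/3)*(-449066) = -449066/3 ≈ -1.4969e+5)
H = 103874
J = 1/103874 ≈ 9.6271e-6
C(z) = 2*z**2 (C(z) = z*(z + z) = z*(2*z) = 2*z**2)
(43858/J - 126265/C(368)) + V = (43858/(1/103874) - 126265/(2*368**2)) - 449066/3 = (43858*103874 - 126265/(2*135424)) - 449066/3 = (4555705892 - 126265/270848) - 449066/3 = 1233903829310151/270848 - 449066/3 = 3701589859302485/812544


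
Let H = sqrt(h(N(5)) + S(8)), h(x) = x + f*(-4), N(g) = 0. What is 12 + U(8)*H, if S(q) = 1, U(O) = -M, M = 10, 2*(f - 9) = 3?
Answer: 12 - 10*I*sqrt(41) ≈ 12.0 - 64.031*I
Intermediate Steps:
f = 21/2 (f = 9 + (1/2)*3 = 9 + 3/2 = 21/2 ≈ 10.500)
U(O) = -10 (U(O) = -1*10 = -10)
h(x) = -42 + x (h(x) = x + (21/2)*(-4) = x - 42 = -42 + x)
H = I*sqrt(41) (H = sqrt((-42 + 0) + 1) = sqrt(-42 + 1) = sqrt(-41) = I*sqrt(41) ≈ 6.4031*I)
12 + U(8)*H = 12 - 10*I*sqrt(41)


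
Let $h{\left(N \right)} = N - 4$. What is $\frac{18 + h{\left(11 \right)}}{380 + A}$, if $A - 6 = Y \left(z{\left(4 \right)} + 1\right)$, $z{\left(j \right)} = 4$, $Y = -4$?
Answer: $\frac{25}{366} \approx 0.068306$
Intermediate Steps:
$h{\left(N \right)} = -4 + N$
$A = -14$ ($A = 6 - 4 \left(4 + 1\right) = 6 - 20 = -14$)
$\frac{18 + h{\left(11 \right)}}{380 + A} = \frac{18 + \left(-4 + 11\right)}{380 - 14} = \frac{18 + 7}{366} = 25 \cdot \frac{1}{366} = \frac{25}{366}$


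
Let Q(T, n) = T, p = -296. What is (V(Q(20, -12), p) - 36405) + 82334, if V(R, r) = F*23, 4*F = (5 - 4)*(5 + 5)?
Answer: 91973/2 ≈ 45987.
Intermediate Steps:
F = 5/2 (F = ((5 - 4)*(5 + 5))/4 = (1*10)/4 = (1/4)*10 = 5/2 ≈ 2.5000)
V(R, r) = 115/2 (V(R, r) = (5/2)*23 = 115/2)
(V(Q(20, -12), p) - 36405) + 82334 = (115/2 - 36405) + 82334 = -72695/2 + 82334 = 91973/2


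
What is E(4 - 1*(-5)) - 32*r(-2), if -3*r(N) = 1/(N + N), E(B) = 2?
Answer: -⅔ ≈ -0.66667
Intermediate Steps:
r(N) = -1/(6*N) (r(N) = -1/(3*(N + N)) = -1/(2*N)/3 = -1/(6*N))
E(4 - 1*(-5)) - 32*r(-2) = 2 - (-16)/(3*(-2)) = 2 - (-16)*(-1)/(3*2) = 2 - 32*1/12 = 2 - 8/3 = -⅔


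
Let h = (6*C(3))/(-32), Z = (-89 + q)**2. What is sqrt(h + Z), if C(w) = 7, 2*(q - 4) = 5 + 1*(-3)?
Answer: 5*sqrt(4515)/4 ≈ 83.992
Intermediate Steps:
q = 5 (q = 4 + (5 + 1*(-3))/2 = 4 + (5 - 3)/2 = 4 + (1/2)*2 = 4 + 1 = 5)
Z = 7056 (Z = (-89 + 5)**2 = (-84)**2 = 7056)
h = -21/16 (h = (6*7)/(-32) = 42*(-1/32) = -21/16 ≈ -1.3125)
sqrt(h + Z) = sqrt(-21/16 + 7056) = sqrt(112875/16) = 5*sqrt(4515)/4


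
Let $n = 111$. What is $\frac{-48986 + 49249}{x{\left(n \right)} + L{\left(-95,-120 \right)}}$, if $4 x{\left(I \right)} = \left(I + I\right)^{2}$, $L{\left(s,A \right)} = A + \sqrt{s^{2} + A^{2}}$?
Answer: $\frac{3208863}{148840976} - \frac{1315 \sqrt{937}}{148840976} \approx 0.021289$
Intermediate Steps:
$L{\left(s,A \right)} = A + \sqrt{A^{2} + s^{2}}$
$x{\left(I \right)} = I^{2}$ ($x{\left(I \right)} = \frac{\left(I + I\right)^{2}}{4} = \frac{\left(2 I\right)^{2}}{4} = \frac{4 I^{2}}{4} = I^{2}$)
$\frac{-48986 + 49249}{x{\left(n \right)} + L{\left(-95,-120 \right)}} = \frac{-48986 + 49249}{111^{2} - \left(120 - \sqrt{\left(-120\right)^{2} + \left(-95\right)^{2}}\right)} = \frac{263}{12321 - \left(120 - \sqrt{14400 + 9025}\right)} = \frac{263}{12321 - \left(120 - \sqrt{23425}\right)} = \frac{263}{12321 - \left(120 - 5 \sqrt{937}\right)} = \frac{263}{12201 + 5 \sqrt{937}}$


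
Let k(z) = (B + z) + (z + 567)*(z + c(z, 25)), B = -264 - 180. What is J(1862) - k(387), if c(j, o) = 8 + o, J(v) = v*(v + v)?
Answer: 6533465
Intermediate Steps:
J(v) = 2*v² (J(v) = v*(2*v) = 2*v²)
B = -444
k(z) = -444 + z + (33 + z)*(567 + z) (k(z) = (-444 + z) + (z + 567)*(z + (8 + 25)) = (-444 + z) + (567 + z)*(z + 33) = (-444 + z) + (567 + z)*(33 + z) = (-444 + z) + (33 + z)*(567 + z) = -444 + z + (33 + z)*(567 + z))
J(1862) - k(387) = 2*1862² - (18267 + 387² + 601*387) = 2*3467044 - (18267 + 149769 + 232587) = 6934088 - 1*400623 = 6934088 - 400623 = 6533465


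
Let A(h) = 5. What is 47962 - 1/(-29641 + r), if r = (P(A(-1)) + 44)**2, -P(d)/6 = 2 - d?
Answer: 1237275715/25797 ≈ 47962.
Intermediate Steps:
P(d) = -12 + 6*d (P(d) = -6*(2 - d) = -12 + 6*d)
r = 3844 (r = ((-12 + 6*5) + 44)**2 = ((-12 + 30) + 44)**2 = (18 + 44)**2 = 62**2 = 3844)
47962 - 1/(-29641 + r) = 47962 - 1/(-29641 + 3844) = 47962 - 1/(-25797) = 47962 - 1*(-1/25797) = 47962 + 1/25797 = 1237275715/25797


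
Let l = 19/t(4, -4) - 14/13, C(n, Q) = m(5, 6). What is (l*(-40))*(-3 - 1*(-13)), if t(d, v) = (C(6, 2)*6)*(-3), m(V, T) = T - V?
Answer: 99800/117 ≈ 852.99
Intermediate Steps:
C(n, Q) = 1 (C(n, Q) = 6 - 1*5 = 6 - 5 = 1)
t(d, v) = -18 (t(d, v) = (1*6)*(-3) = 6*(-3) = -18)
l = -499/234 (l = 19/(-18) - 14/13 = 19*(-1/18) - 14*1/13 = -19/18 - 14/13 = -499/234 ≈ -2.1325)
(l*(-40))*(-3 - 1*(-13)) = (-499/234*(-40))*(-3 - 1*(-13)) = 9980*(-3 + 13)/117 = (9980/117)*10 = 99800/117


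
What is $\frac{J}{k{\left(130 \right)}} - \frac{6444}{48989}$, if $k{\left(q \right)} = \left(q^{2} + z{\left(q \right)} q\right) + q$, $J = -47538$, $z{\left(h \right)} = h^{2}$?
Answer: $- \frac{2766008067}{18077185945} \approx -0.15301$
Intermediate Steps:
$k{\left(q \right)} = q + q^{2} + q^{3}$ ($k{\left(q \right)} = \left(q^{2} + q^{2} q\right) + q = \left(q^{2} + q^{3}\right) + q = q + q^{2} + q^{3}$)
$\frac{J}{k{\left(130 \right)}} - \frac{6444}{48989} = - \frac{47538}{130 \left(1 + 130 + 130^{2}\right)} - \frac{6444}{48989} = - \frac{47538}{130 \left(1 + 130 + 16900\right)} - \frac{6444}{48989} = - \frac{47538}{130 \cdot 17031} - \frac{6444}{48989} = - \frac{47538}{2214030} - \frac{6444}{48989} = \left(-47538\right) \frac{1}{2214030} - \frac{6444}{48989} = - \frac{7923}{369005} - \frac{6444}{48989} = - \frac{2766008067}{18077185945}$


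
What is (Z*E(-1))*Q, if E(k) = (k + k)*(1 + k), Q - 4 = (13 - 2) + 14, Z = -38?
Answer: 0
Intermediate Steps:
Q = 29 (Q = 4 + ((13 - 2) + 14) = 4 + (11 + 14) = 4 + 25 = 29)
E(k) = 2*k*(1 + k) (E(k) = (2*k)*(1 + k) = 2*k*(1 + k))
(Z*E(-1))*Q = -76*(-1)*(1 - 1)*29 = -76*(-1)*0*29 = -38*0*29 = 0*29 = 0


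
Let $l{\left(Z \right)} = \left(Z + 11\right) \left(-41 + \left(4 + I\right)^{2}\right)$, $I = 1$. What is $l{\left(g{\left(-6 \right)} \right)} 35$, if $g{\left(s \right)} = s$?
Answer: $-2800$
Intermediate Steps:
$l{\left(Z \right)} = -176 - 16 Z$ ($l{\left(Z \right)} = \left(Z + 11\right) \left(-41 + \left(4 + 1\right)^{2}\right) = \left(11 + Z\right) \left(-41 + 5^{2}\right) = \left(11 + Z\right) \left(-41 + 25\right) = \left(11 + Z\right) \left(-16\right) = -176 - 16 Z$)
$l{\left(g{\left(-6 \right)} \right)} 35 = \left(-176 - -96\right) 35 = \left(-176 + 96\right) 35 = \left(-80\right) 35 = -2800$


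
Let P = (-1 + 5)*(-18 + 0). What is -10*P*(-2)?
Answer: -1440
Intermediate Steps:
P = -72 (P = 4*(-18) = -72)
-10*P*(-2) = -10*(-72)*(-2) = 720*(-2) = -1440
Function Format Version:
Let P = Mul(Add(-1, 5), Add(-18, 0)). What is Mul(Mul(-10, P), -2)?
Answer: -1440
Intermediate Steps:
P = -72 (P = Mul(4, -18) = -72)
Mul(Mul(-10, P), -2) = Mul(Mul(-10, -72), -2) = Mul(720, -2) = -1440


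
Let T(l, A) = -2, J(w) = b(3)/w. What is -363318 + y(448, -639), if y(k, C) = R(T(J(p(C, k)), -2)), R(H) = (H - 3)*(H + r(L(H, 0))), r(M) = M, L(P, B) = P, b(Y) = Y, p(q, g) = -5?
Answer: -363298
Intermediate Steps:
J(w) = 3/w
R(H) = 2*H*(-3 + H) (R(H) = (H - 3)*(H + H) = (-3 + H)*(2*H) = 2*H*(-3 + H))
y(k, C) = 20 (y(k, C) = 2*(-2)*(-3 - 2) = 2*(-2)*(-5) = 20)
-363318 + y(448, -639) = -363318 + 20 = -363298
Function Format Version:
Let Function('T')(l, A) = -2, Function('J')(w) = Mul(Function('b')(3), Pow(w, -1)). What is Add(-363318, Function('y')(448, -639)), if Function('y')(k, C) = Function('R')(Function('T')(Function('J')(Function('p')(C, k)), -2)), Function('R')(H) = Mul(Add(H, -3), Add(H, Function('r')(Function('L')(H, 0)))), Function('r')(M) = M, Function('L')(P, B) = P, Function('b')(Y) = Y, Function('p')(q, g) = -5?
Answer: -363298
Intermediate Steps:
Function('J')(w) = Mul(3, Pow(w, -1))
Function('R')(H) = Mul(2, H, Add(-3, H)) (Function('R')(H) = Mul(Add(H, -3), Add(H, H)) = Mul(Add(-3, H), Mul(2, H)) = Mul(2, H, Add(-3, H)))
Function('y')(k, C) = 20 (Function('y')(k, C) = Mul(2, -2, Add(-3, -2)) = Mul(2, -2, -5) = 20)
Add(-363318, Function('y')(448, -639)) = Add(-363318, 20) = -363298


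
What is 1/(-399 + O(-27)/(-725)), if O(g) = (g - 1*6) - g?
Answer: -725/289269 ≈ -0.0025063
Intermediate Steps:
O(g) = -6 (O(g) = (g - 6) - g = (-6 + g) - g = -6)
1/(-399 + O(-27)/(-725)) = 1/(-399 - 6/(-725)) = 1/(-399 - 6*(-1/725)) = 1/(-399 + 6/725) = 1/(-289269/725) = -725/289269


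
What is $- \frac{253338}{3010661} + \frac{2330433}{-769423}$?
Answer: $- \frac{7211067830187}{2316471818603} \approx -3.113$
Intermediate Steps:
$- \frac{253338}{3010661} + \frac{2330433}{-769423} = \left(-253338\right) \frac{1}{3010661} + 2330433 \left(- \frac{1}{769423}\right) = - \frac{253338}{3010661} - \frac{2330433}{769423} = - \frac{7211067830187}{2316471818603}$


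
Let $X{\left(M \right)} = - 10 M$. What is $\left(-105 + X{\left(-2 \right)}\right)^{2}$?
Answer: $7225$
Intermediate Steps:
$\left(-105 + X{\left(-2 \right)}\right)^{2} = \left(-105 - -20\right)^{2} = \left(-105 + 20\right)^{2} = \left(-85\right)^{2} = 7225$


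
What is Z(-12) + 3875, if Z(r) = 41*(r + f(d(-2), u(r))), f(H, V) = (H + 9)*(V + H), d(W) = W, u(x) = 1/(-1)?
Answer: 2522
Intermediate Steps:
u(x) = -1
f(H, V) = (9 + H)*(H + V)
Z(r) = -861 + 41*r (Z(r) = 41*(r + ((-2)² + 9*(-2) + 9*(-1) - 2*(-1))) = 41*(r + (4 - 18 - 9 + 2)) = 41*(r - 21) = 41*(-21 + r) = -861 + 41*r)
Z(-12) + 3875 = (-861 + 41*(-12)) + 3875 = (-861 - 492) + 3875 = -1353 + 3875 = 2522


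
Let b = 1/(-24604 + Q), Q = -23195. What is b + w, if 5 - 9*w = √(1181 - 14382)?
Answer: 26554/47799 - I*√13201/9 ≈ 0.55553 - 12.766*I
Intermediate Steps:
b = -1/47799 (b = 1/(-24604 - 23195) = 1/(-47799) = -1/47799 ≈ -2.0921e-5)
w = 5/9 - I*√13201/9 (w = 5/9 - √(1181 - 14382)/9 = 5/9 - I*√13201/9 ≈ 0.55556 - 12.766*I)
b + w = -1/47799 + (5/9 - I*√13201/9) = 26554/47799 - I*√13201/9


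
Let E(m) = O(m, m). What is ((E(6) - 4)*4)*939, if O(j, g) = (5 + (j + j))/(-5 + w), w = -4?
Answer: -66356/3 ≈ -22119.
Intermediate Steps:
O(j, g) = -5/9 - 2*j/9 (O(j, g) = (5 + (j + j))/(-5 - 4) = (5 + 2*j)/(-9) = (5 + 2*j)*(-⅑) = -5/9 - 2*j/9)
E(m) = -5/9 - 2*m/9
((E(6) - 4)*4)*939 = (((-5/9 - 2/9*6) - 4)*4)*939 = (((-5/9 - 4/3) - 4)*4)*939 = ((-17/9 - 4)*4)*939 = -53/9*4*939 = -212/9*939 = -66356/3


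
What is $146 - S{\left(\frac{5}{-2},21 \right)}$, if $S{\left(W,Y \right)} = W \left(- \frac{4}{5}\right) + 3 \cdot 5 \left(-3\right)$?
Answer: $189$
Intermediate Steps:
$S{\left(W,Y \right)} = -45 - \frac{4 W}{5}$ ($S{\left(W,Y \right)} = W \left(\left(-4\right) \frac{1}{5}\right) + 15 \left(-3\right) = W \left(- \frac{4}{5}\right) - 45 = - \frac{4 W}{5} - 45 = -45 - \frac{4 W}{5}$)
$146 - S{\left(\frac{5}{-2},21 \right)} = 146 - \left(-45 - \frac{4 \frac{5}{-2}}{5}\right) = 146 - \left(-45 - \frac{4 \cdot 5 \left(- \frac{1}{2}\right)}{5}\right) = 146 - \left(-45 - -2\right) = 146 - \left(-45 + 2\right) = 146 - -43 = 146 + 43 = 189$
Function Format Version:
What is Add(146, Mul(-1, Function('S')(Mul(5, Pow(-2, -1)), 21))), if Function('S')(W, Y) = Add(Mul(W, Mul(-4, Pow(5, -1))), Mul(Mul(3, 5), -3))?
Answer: 189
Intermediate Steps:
Function('S')(W, Y) = Add(-45, Mul(Rational(-4, 5), W)) (Function('S')(W, Y) = Add(Mul(W, Mul(-4, Rational(1, 5))), Mul(15, -3)) = Add(Mul(W, Rational(-4, 5)), -45) = Add(Mul(Rational(-4, 5), W), -45) = Add(-45, Mul(Rational(-4, 5), W)))
Add(146, Mul(-1, Function('S')(Mul(5, Pow(-2, -1)), 21))) = Add(146, Mul(-1, Add(-45, Mul(Rational(-4, 5), Mul(5, Pow(-2, -1)))))) = Add(146, Mul(-1, Add(-45, Mul(Rational(-4, 5), Mul(5, Rational(-1, 2)))))) = Add(146, Mul(-1, Add(-45, Mul(Rational(-4, 5), Rational(-5, 2))))) = Add(146, Mul(-1, Add(-45, 2))) = Add(146, Mul(-1, -43)) = Add(146, 43) = 189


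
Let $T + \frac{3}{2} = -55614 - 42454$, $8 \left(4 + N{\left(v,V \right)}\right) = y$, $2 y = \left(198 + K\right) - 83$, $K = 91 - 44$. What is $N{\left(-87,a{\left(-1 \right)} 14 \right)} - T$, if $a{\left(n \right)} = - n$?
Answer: $\frac{784605}{8} \approx 98076.0$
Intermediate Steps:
$K = 47$ ($K = 91 - 44 = 47$)
$y = 81$ ($y = \frac{\left(198 + 47\right) - 83}{2} = \frac{245 - 83}{2} = \frac{1}{2} \cdot 162 = 81$)
$N{\left(v,V \right)} = \frac{49}{8}$ ($N{\left(v,V \right)} = -4 + \frac{1}{8} \cdot 81 = -4 + \frac{81}{8} = \frac{49}{8}$)
$T = - \frac{196139}{2}$ ($T = - \frac{3}{2} - 98068 = - \frac{196139}{2} \approx -98070.0$)
$N{\left(-87,a{\left(-1 \right)} 14 \right)} - T = \frac{49}{8} - - \frac{196139}{2} = \frac{49}{8} + \frac{196139}{2} = \frac{784605}{8}$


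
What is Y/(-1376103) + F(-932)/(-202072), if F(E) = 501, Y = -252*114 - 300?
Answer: 1725439471/92690628472 ≈ 0.018615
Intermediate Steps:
Y = -29028 (Y = -28728 - 300 = -29028)
Y/(-1376103) + F(-932)/(-202072) = -29028/(-1376103) + 501/(-202072) = -29028*(-1/1376103) + 501*(-1/202072) = 9676/458701 - 501/202072 = 1725439471/92690628472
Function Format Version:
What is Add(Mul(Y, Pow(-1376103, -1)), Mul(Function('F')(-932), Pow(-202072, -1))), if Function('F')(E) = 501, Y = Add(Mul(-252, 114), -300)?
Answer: Rational(1725439471, 92690628472) ≈ 0.018615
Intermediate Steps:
Y = -29028 (Y = Add(-28728, -300) = -29028)
Add(Mul(Y, Pow(-1376103, -1)), Mul(Function('F')(-932), Pow(-202072, -1))) = Add(Mul(-29028, Pow(-1376103, -1)), Mul(501, Pow(-202072, -1))) = Add(Mul(-29028, Rational(-1, 1376103)), Mul(501, Rational(-1, 202072))) = Add(Rational(9676, 458701), Rational(-501, 202072)) = Rational(1725439471, 92690628472)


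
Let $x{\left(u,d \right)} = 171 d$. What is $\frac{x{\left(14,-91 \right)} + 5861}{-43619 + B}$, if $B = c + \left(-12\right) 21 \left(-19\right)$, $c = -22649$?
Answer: $\frac{485}{3074} \approx 0.15777$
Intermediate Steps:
$B = -17861$ ($B = -22649 + \left(-12\right) 21 \left(-19\right) = -22649 - -4788 = -22649 + 4788 = -17861$)
$\frac{x{\left(14,-91 \right)} + 5861}{-43619 + B} = \frac{171 \left(-91\right) + 5861}{-43619 - 17861} = \frac{-15561 + 5861}{-61480} = \left(-9700\right) \left(- \frac{1}{61480}\right) = \frac{485}{3074}$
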